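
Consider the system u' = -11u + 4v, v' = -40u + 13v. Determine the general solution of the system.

Coefficient matrix A = [[-11, 4], [-40, 13]].
Characteristic polynomial det(A - λI) = λ^2 - 2λ + 17 = 0.
Eigenvalues λ = 1 ± 4i (complex conjugate pair).
For λ=1+4i: an eigenvector is (1,3) - i(0,-1) = (1, 3 + i).
A real fundamental pair from Re and Im of e^((1+4i)t)v: X_1 = e^(t)(cos(4t)·(1,3) + sin(4t)·(0,-1)), X_2 = e^(t)(sin(4t)·(1,3) - cos(4t)·(0,-1)).
General solution: K_1X_1 + K_2X_2.

u(t) = K_1e^(t)cos(4t) + K_2e^(t)sin(4t), v(t) = -K_1e^(t)sin(4t) + 3K_1e^(t)cos(4t) + 3K_2e^(t)sin(4t) + K_2e^(t)cos(4t)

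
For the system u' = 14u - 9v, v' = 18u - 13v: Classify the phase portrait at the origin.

saddle

A = [[14,-9],[18,-13]]; det(A-λI) = λ^2 - λ - 20.
λ = -4, 5: opposite signs.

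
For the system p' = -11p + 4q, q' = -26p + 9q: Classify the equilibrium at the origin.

stable spiral

A = [[-11,4],[-26,9]]; det(A-λI) = λ^2 + 2λ + 5.
λ = -1 ± 2i: negative real part.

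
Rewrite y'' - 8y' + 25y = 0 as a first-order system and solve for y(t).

y(t) = K_1e^(4t)cos(3t) + K_2e^(4t)sin(3t)

Let x_1 = y, x_2 = y'. Then x_1' = x_2 and x_2' = -25x_1 + 8x_2.
A = [[0,1],[-25,8]]; det(A-λI) = λ^2 - 8λ + 25.
Eigenvalues λ = 4 ± 3i.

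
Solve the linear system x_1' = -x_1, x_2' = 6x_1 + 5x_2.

x_1(t) = C_1e^(-t), x_2(t) = -C_1e^(-t) + C_2e^(5t)

Coefficient matrix A = [[-1, 0], [6, 5]].
Characteristic polynomial det(A - λI) = λ^2 - 4λ - 5 = 0.
Eigenvalues λ = -1, 5.
For λ=-1: (A-λI) row 2 is [6, 6], so an eigenvector is (1, -1).
For λ=5: (A-λI) row 1 is [-6, 0], so an eigenvector is (0, 1).
General solution: C_1e^(-t)(1,-1) + C_2e^(5t)(0,1).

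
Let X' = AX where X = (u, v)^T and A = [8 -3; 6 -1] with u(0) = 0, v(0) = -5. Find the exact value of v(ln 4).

4960

A = [[8,-3],[6,-1]]; eigenvalues λ = 2, 5.
Eigenvectors: (-1,-2) for λ=2, (1,1) for λ=5.
From the initial condition, c_1 = 5, c_2 = 5.
v(ln 4) = (5)(4^2)(-2) + (5)(4^5)(1) = 4960.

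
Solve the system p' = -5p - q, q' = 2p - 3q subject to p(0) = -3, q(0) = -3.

p(t) = 6e^(-4t)sin(t) - 3e^(-4t)cos(t), q(t) = -9e^(-4t)sin(t) - 3e^(-4t)cos(t)

Coefficient matrix A = [[-5, -1], [2, -3]].
Characteristic polynomial det(A - λI) = λ^2 + 8λ + 17 = 0.
Eigenvalues λ = -4 ± i (complex conjugate pair).
For λ=-4+i: an eigenvector is (1,-1) - i(0,1) = (1, -1 - i).
A real fundamental pair from Re and Im of e^((-4+i)t)v: X_1 = e^(-4t)(cos(t)·(1,-1) + sin(t)·(0,1)), X_2 = e^(-4t)(sin(t)·(1,-1) - cos(t)·(0,1)).
General solution: C_1X_1 + C_2X_2.
Applying p(0)=-3, q(0)=-3 gives C_1=-3, C_2=6.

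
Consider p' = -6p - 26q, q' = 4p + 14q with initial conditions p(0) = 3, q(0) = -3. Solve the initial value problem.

Coefficient matrix A = [[-6, -26], [4, 14]].
Characteristic polynomial det(A - λI) = λ^2 - 8λ + 20 = 0.
Eigenvalues λ = 4 ± 2i (complex conjugate pair).
For λ=4+2i: an eigenvector is (-2,1) - i(-3,1) = (-2 + 3i, 1 - i).
A real fundamental pair from Re and Im of e^((4+2i)t)v: X_1 = e^(4t)(cos(2t)·(-2,1) + sin(2t)·(-3,1)), X_2 = e^(4t)(sin(2t)·(-2,1) - cos(2t)·(-3,1)).
General solution: C_1X_1 + C_2X_2.
Applying p(0)=3, q(0)=-3 gives C_1=-6, C_2=-3.

p(t) = 24e^(4t)sin(2t) + 3e^(4t)cos(2t), q(t) = -9e^(4t)sin(2t) - 3e^(4t)cos(2t)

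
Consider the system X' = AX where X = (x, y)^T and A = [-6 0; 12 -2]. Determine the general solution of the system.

x(t) = -K_1e^(-6t), y(t) = 3K_1e^(-6t) - K_2e^(-2t)

Coefficient matrix A = [[-6, 0], [12, -2]].
Characteristic polynomial det(A - λI) = λ^2 + 8λ + 12 = 0.
Eigenvalues λ = -6, -2.
For λ=-6: (A-λI) row 2 is [12, 4], so an eigenvector is (-1, 3).
For λ=-2: (A-λI) row 1 is [-4, 0], so an eigenvector is (0, -1).
General solution: K_1e^(-6t)(-1,3) + K_2e^(-2t)(0,-1).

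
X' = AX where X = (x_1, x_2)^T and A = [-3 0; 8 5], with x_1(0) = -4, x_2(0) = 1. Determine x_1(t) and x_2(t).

x_1(t) = -4e^(-3t), x_2(t) = -3e^(5t) + 4e^(-3t)

Coefficient matrix A = [[-3, 0], [8, 5]].
Characteristic polynomial det(A - λI) = λ^2 - 2λ - 15 = 0.
Eigenvalues λ = 5, -3.
For λ=5: (A-λI) row 1 is [-8, 0], so an eigenvector is (0, -1).
For λ=-3: (A-λI) row 2 is [8, 8], so an eigenvector is (-1, 1).
General solution: C_1e^(5t)(0,-1) + C_2e^(-3t)(-1,1).
Applying x_1(0)=-4, x_2(0)=1 gives C_1=3, C_2=4.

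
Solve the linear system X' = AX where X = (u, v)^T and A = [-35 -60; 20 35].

Coefficient matrix A = [[-35, -60], [20, 35]].
Characteristic polynomial det(A - λI) = λ^2 - 25 = 0.
Eigenvalues λ = -5, 5.
For λ=-5: (A-λI) row 1 is [-30, -60], so an eigenvector is (2, -1).
For λ=5: (A-λI) row 1 is [-40, -60], so an eigenvector is (-3, 2).
General solution: K_1e^(-5t)(2,-1) + K_2e^(5t)(-3,2).

u(t) = 2K_1e^(-5t) - 3K_2e^(5t), v(t) = -K_1e^(-5t) + 2K_2e^(5t)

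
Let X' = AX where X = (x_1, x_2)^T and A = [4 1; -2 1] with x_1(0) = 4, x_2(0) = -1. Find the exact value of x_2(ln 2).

A = [[4,1],[-2,1]]; eigenvalues λ = 2, 3.
Eigenvectors: (-1,2) for λ=2, (-1,1) for λ=3.
From the initial condition, c_1 = 3, c_2 = -7.
x_2(ln 2) = (3)(2^2)(2) + (-7)(2^3)(1) = -32.

-32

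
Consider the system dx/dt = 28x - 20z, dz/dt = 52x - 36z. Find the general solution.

x(t) = c_1e^(-4t)sin(4t) + 2c_1e^(-4t)cos(4t) + 2c_2e^(-4t)sin(4t) - c_2e^(-4t)cos(4t), z(t) = 2c_1e^(-4t)sin(4t) + 3c_1e^(-4t)cos(4t) + 3c_2e^(-4t)sin(4t) - 2c_2e^(-4t)cos(4t)

Coefficient matrix A = [[28, -20], [52, -36]].
Characteristic polynomial det(A - λI) = λ^2 + 8λ + 32 = 0.
Eigenvalues λ = -4 ± 4i (complex conjugate pair).
For λ=-4+4i: an eigenvector is (2,3) - i(1,2) = (2 - i, 3 - 2i).
A real fundamental pair from Re and Im of e^((-4+4i)t)v: X_1 = e^(-4t)(cos(4t)·(2,3) + sin(4t)·(1,2)), X_2 = e^(-4t)(sin(4t)·(2,3) - cos(4t)·(1,2)).
General solution: c_1X_1 + c_2X_2.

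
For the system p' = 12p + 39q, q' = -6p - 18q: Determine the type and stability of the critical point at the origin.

stable spiral

A = [[12,39],[-6,-18]]; det(A-λI) = λ^2 + 6λ + 18.
λ = -3 ± 3i: negative real part.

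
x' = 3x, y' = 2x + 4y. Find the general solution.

x(t) = -C_2e^(3t), y(t) = C_1e^(4t) + 2C_2e^(3t)

Coefficient matrix A = [[3, 0], [2, 4]].
Characteristic polynomial det(A - λI) = λ^2 - 7λ + 12 = 0.
Eigenvalues λ = 4, 3.
For λ=4: (A-λI) row 1 is [-1, 0], so an eigenvector is (0, 1).
For λ=3: (A-λI) row 2 is [2, 1], so an eigenvector is (-1, 2).
General solution: C_1e^(4t)(0,1) + C_2e^(3t)(-1,2).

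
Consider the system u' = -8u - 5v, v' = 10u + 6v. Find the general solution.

Coefficient matrix A = [[-8, -5], [10, 6]].
Characteristic polynomial det(A - λI) = λ^2 + 2λ + 2 = 0.
Eigenvalues λ = -1 ± i (complex conjugate pair).
For λ=-1+i: an eigenvector is (2,-3) - i(1,-1) = (2 - i, -3 + i).
A real fundamental pair from Re and Im of e^((-1+i)t)v: X_1 = e^(-t)(cos(t)·(2,-3) + sin(t)·(1,-1)), X_2 = e^(-t)(sin(t)·(2,-3) - cos(t)·(1,-1)).
General solution: K_1X_1 + K_2X_2.

u(t) = K_1e^(-t)sin(t) + 2K_1e^(-t)cos(t) + 2K_2e^(-t)sin(t) - K_2e^(-t)cos(t), v(t) = -K_1e^(-t)sin(t) - 3K_1e^(-t)cos(t) - 3K_2e^(-t)sin(t) + K_2e^(-t)cos(t)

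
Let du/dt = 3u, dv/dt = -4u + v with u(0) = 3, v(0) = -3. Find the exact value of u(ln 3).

81

A = [[3,0],[-4,1]]; eigenvalues λ = 3, 1.
Eigenvectors: (-1,2) for λ=3, (0,-1) for λ=1.
From the initial condition, c_1 = -3, c_2 = -3.
u(ln 3) = (-3)(3^3)(-1) + (-3)(3^1)(0) = 81.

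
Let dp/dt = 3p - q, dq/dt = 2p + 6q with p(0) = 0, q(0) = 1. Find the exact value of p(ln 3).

A = [[3,-1],[2,6]]; eigenvalues λ = 5, 4.
Eigenvectors: (1,-2) for λ=5, (1,-1) for λ=4.
From the initial condition, c_1 = -1, c_2 = 1.
p(ln 3) = (-1)(3^5)(1) + (1)(3^4)(1) = -162.

-162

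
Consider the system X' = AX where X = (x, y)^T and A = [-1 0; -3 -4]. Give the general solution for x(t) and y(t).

Coefficient matrix A = [[-1, 0], [-3, -4]].
Characteristic polynomial det(A - λI) = λ^2 + 5λ + 4 = 0.
Eigenvalues λ = -1, -4.
For λ=-1: (A-λI) row 2 is [-3, -3], so an eigenvector is (1, -1).
For λ=-4: (A-λI) row 1 is [3, 0], so an eigenvector is (0, -1).
General solution: c_1e^(-t)(1,-1) + c_2e^(-4t)(0,-1).

x(t) = c_1e^(-t), y(t) = -c_1e^(-t) - c_2e^(-4t)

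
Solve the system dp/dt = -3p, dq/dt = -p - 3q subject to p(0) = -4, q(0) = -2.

p(t) = -4e^(-3t), q(t) = 4te^(-3t) - 2e^(-3t)

Coefficient matrix A = [[-3, 0], [-1, -3]].
Characteristic polynomial det(A - λI) = λ^2 + 6λ + 9 = 0.
Single eigenvalue λ = -3 with algebraic multiplicity 2.
Eigenvector v = (0,1); generalized eigenvector w with (A-λI)w=v is (-1,1).
General solution: e^(-3t)[c_1·v + c_2·(t·v + w)].
Applying p(0)=-4, q(0)=-2 gives c_1=-6, c_2=4.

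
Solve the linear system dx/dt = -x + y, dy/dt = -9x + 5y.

x(t) = -C_1e^(2t) - C_2te^(2t) + C_2e^(2t), y(t) = -3C_1e^(2t) - 3C_2te^(2t) + 2C_2e^(2t)

Coefficient matrix A = [[-1, 1], [-9, 5]].
Characteristic polynomial det(A - λI) = λ^2 - 4λ + 4 = 0.
Single eigenvalue λ = 2 with algebraic multiplicity 2.
Eigenvector v = (-1,-3); generalized eigenvector w with (A-λI)w=v is (1,2).
General solution: e^(2t)[C_1·v + C_2·(t·v + w)].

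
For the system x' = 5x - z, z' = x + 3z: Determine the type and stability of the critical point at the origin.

unstable improper node

A = [[5,-1],[1,3]]; det(A-λI) = λ^2 - 8λ + 16.
repeated λ = 4 with a single eigenvector.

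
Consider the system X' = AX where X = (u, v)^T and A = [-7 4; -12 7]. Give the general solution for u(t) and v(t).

Coefficient matrix A = [[-7, 4], [-12, 7]].
Characteristic polynomial det(A - λI) = λ^2 - 1 = 0.
Eigenvalues λ = -1, 1.
For λ=-1: (A-λI) row 1 is [-6, 4], so an eigenvector is (-2, -3).
For λ=1: (A-λI) row 1 is [-8, 4], so an eigenvector is (-1, -2).
General solution: C_1e^(-t)(-2,-3) + C_2e^(t)(-1,-2).

u(t) = -2C_1e^(-t) - C_2e^(t), v(t) = -3C_1e^(-t) - 2C_2e^(t)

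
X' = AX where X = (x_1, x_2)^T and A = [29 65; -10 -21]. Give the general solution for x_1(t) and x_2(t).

Coefficient matrix A = [[29, 65], [-10, -21]].
Characteristic polynomial det(A - λI) = λ^2 - 8λ + 41 = 0.
Eigenvalues λ = 4 ± 5i (complex conjugate pair).
For λ=4+5i: an eigenvector is (-3,1) - i(-2,1) = (-3 + 2i, 1 - i).
A real fundamental pair from Re and Im of e^((4+5i)t)v: X_1 = e^(4t)(cos(5t)·(-3,1) + sin(5t)·(-2,1)), X_2 = e^(4t)(sin(5t)·(-3,1) - cos(5t)·(-2,1)).
General solution: C_1X_1 + C_2X_2.

x_1(t) = -2C_1e^(4t)sin(5t) - 3C_1e^(4t)cos(5t) - 3C_2e^(4t)sin(5t) + 2C_2e^(4t)cos(5t), x_2(t) = C_1e^(4t)sin(5t) + C_1e^(4t)cos(5t) + C_2e^(4t)sin(5t) - C_2e^(4t)cos(5t)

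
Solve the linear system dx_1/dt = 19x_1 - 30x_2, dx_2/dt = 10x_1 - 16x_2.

Coefficient matrix A = [[19, -30], [10, -16]].
Characteristic polynomial det(A - λI) = λ^2 - 3λ - 4 = 0.
Eigenvalues λ = -1, 4.
For λ=-1: (A-λI) row 1 is [20, -30], so an eigenvector is (-3, -2).
For λ=4: (A-λI) row 1 is [15, -30], so an eigenvector is (2, 1).
General solution: c_1e^(-t)(-3,-2) + c_2e^(4t)(2,1).

x_1(t) = -3c_1e^(-t) + 2c_2e^(4t), x_2(t) = -2c_1e^(-t) + c_2e^(4t)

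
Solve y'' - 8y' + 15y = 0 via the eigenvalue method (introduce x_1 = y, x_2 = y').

y(t) = C_1e^(5t) + C_2e^(3t)

Let x_1 = y, x_2 = y'. Then x_1' = x_2 and x_2' = -15x_1 + 8x_2.
A = [[0,1],[-15,8]]; det(A-λI) = λ^2 - 8λ + 15.
Eigenvalues λ = 5, 3 with eigenvectors (1,5), (1,3).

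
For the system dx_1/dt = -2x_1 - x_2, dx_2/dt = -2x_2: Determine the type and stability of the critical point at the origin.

stable improper node

A = [[-2,-1],[0,-2]]; det(A-λI) = λ^2 + 4λ + 4.
repeated λ = -2 with a single eigenvector.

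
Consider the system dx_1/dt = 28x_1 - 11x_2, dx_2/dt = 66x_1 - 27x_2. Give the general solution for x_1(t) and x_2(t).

Coefficient matrix A = [[28, -11], [66, -27]].
Characteristic polynomial det(A - λI) = λ^2 - λ - 30 = 0.
Eigenvalues λ = -5, 6.
For λ=-5: (A-λI) row 1 is [33, -11], so an eigenvector is (-1, -3).
For λ=6: (A-λI) row 1 is [22, -11], so an eigenvector is (1, 2).
General solution: c_1e^(-5t)(-1,-3) + c_2e^(6t)(1,2).

x_1(t) = -c_1e^(-5t) + c_2e^(6t), x_2(t) = -3c_1e^(-5t) + 2c_2e^(6t)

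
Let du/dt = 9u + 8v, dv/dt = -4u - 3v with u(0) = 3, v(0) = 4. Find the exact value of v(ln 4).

A = [[9,8],[-4,-3]]; eigenvalues λ = 5, 1.
Eigenvectors: (2,-1) for λ=5, (-1,1) for λ=1.
From the initial condition, c_1 = 7, c_2 = 11.
v(ln 4) = (7)(4^5)(-1) + (11)(4^1)(1) = -7124.

-7124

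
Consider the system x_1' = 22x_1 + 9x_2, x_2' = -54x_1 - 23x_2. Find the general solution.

Coefficient matrix A = [[22, 9], [-54, -23]].
Characteristic polynomial det(A - λI) = λ^2 + λ - 20 = 0.
Eigenvalues λ = 4, -5.
For λ=4: (A-λI) row 1 is [18, 9], so an eigenvector is (1, -2).
For λ=-5: (A-λI) row 1 is [27, 9], so an eigenvector is (1, -3).
General solution: c_1e^(4t)(1,-2) + c_2e^(-5t)(1,-3).

x_1(t) = c_1e^(4t) + c_2e^(-5t), x_2(t) = -2c_1e^(4t) - 3c_2e^(-5t)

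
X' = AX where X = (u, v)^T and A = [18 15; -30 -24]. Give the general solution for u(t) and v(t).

u(t) = K_1e^(-3t)sin(3t) - 2K_1e^(-3t)cos(3t) - 2K_2e^(-3t)sin(3t) - K_2e^(-3t)cos(3t), v(t) = -K_1e^(-3t)sin(3t) + 3K_1e^(-3t)cos(3t) + 3K_2e^(-3t)sin(3t) + K_2e^(-3t)cos(3t)

Coefficient matrix A = [[18, 15], [-30, -24]].
Characteristic polynomial det(A - λI) = λ^2 + 6λ + 18 = 0.
Eigenvalues λ = -3 ± 3i (complex conjugate pair).
For λ=-3+3i: an eigenvector is (-2,3) - i(1,-1) = (-2 - i, 3 + i).
A real fundamental pair from Re and Im of e^((-3+3i)t)v: X_1 = e^(-3t)(cos(3t)·(-2,3) + sin(3t)·(1,-1)), X_2 = e^(-3t)(sin(3t)·(-2,3) - cos(3t)·(1,-1)).
General solution: K_1X_1 + K_2X_2.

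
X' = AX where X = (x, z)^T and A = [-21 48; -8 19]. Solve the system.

Coefficient matrix A = [[-21, 48], [-8, 19]].
Characteristic polynomial det(A - λI) = λ^2 + 2λ - 15 = 0.
Eigenvalues λ = -5, 3.
For λ=-5: (A-λI) row 1 is [-16, 48], so an eigenvector is (3, 1).
For λ=3: (A-λI) row 1 is [-24, 48], so an eigenvector is (-2, -1).
General solution: c_1e^(-5t)(3,1) + c_2e^(3t)(-2,-1).

x(t) = 3c_1e^(-5t) - 2c_2e^(3t), z(t) = c_1e^(-5t) - c_2e^(3t)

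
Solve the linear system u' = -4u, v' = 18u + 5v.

u(t) = -c_1e^(-4t), v(t) = 2c_1e^(-4t) - c_2e^(5t)

Coefficient matrix A = [[-4, 0], [18, 5]].
Characteristic polynomial det(A - λI) = λ^2 - λ - 20 = 0.
Eigenvalues λ = -4, 5.
For λ=-4: (A-λI) row 2 is [18, 9], so an eigenvector is (-1, 2).
For λ=5: (A-λI) row 1 is [-9, 0], so an eigenvector is (0, -1).
General solution: c_1e^(-4t)(-1,2) + c_2e^(5t)(0,-1).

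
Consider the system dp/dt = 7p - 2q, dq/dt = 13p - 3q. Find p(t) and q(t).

Coefficient matrix A = [[7, -2], [13, -3]].
Characteristic polynomial det(A - λI) = λ^2 - 4λ + 5 = 0.
Eigenvalues λ = 2 ± i (complex conjugate pair).
For λ=2+i: an eigenvector is (1,3) - i(-1,-2) = (1 + i, 3 + 2i).
A real fundamental pair from Re and Im of e^((2+i)t)v: X_1 = e^(2t)(cos(t)·(1,3) + sin(t)·(-1,-2)), X_2 = e^(2t)(sin(t)·(1,3) - cos(t)·(-1,-2)).
General solution: K_1X_1 + K_2X_2.

p(t) = -K_1e^(2t)sin(t) + K_1e^(2t)cos(t) + K_2e^(2t)sin(t) + K_2e^(2t)cos(t), q(t) = -2K_1e^(2t)sin(t) + 3K_1e^(2t)cos(t) + 3K_2e^(2t)sin(t) + 2K_2e^(2t)cos(t)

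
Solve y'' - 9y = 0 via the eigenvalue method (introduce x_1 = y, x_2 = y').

y(t) = C_1e^(-3t) + C_2e^(3t)

Let x_1 = y, x_2 = y'. Then x_1' = x_2 and x_2' = 9x_1.
A = [[0,1],[9,0]]; det(A-λI) = λ^2 - 9.
Eigenvalues λ = -3, 3 with eigenvectors (1,-3), (1,3).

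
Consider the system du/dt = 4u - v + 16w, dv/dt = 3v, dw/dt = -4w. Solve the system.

u(t) = -2c_1e^(-4t) + c_2e^(3t) + c_3e^(4t), v(t) = c_2e^(3t), w(t) = c_1e^(-4t)

Coefficient matrix A = [[4, -1, 16], [0, 3, 0], [0, 0, -4]].
det(A - λI) = 0 gives eigenvalues λ = -4, 3, 4.
For λ=-4: eigenvector (-2,0,1).
For λ=3: eigenvector (1,1,0).
For λ=4: eigenvector (1,0,0).
General solution: c_1e^(-4t)(-2,0,1) + c_2e^(3t)(1,1,0) + c_3e^(4t)(1,0,0).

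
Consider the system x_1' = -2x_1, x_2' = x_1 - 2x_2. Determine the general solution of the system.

x_1(t) = -K_2e^(-2t), x_2(t) = -K_1e^(-2t) - K_2te^(-2t) + K_2e^(-2t)

Coefficient matrix A = [[-2, 0], [1, -2]].
Characteristic polynomial det(A - λI) = λ^2 + 4λ + 4 = 0.
Single eigenvalue λ = -2 with algebraic multiplicity 2.
Eigenvector v = (0,-1); generalized eigenvector w with (A-λI)w=v is (-1,1).
General solution: e^(-2t)[K_1·v + K_2·(t·v + w)].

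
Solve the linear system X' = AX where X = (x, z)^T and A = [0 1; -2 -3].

x(t) = K_1e^(-t) + K_2e^(-2t), z(t) = -K_1e^(-t) - 2K_2e^(-2t)

Coefficient matrix A = [[0, 1], [-2, -3]].
Characteristic polynomial det(A - λI) = λ^2 + 3λ + 2 = 0.
Eigenvalues λ = -1, -2.
For λ=-1: (A-λI) row 1 is [1, 1], so an eigenvector is (1, -1).
For λ=-2: (A-λI) row 1 is [2, 1], so an eigenvector is (1, -2).
General solution: K_1e^(-t)(1,-1) + K_2e^(-2t)(1,-2).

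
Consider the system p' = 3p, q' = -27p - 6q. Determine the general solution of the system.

p(t) = K_2e^(3t), q(t) = -K_1e^(-6t) - 3K_2e^(3t)

Coefficient matrix A = [[3, 0], [-27, -6]].
Characteristic polynomial det(A - λI) = λ^2 + 3λ - 18 = 0.
Eigenvalues λ = -6, 3.
For λ=-6: (A-λI) row 1 is [9, 0], so an eigenvector is (0, -1).
For λ=3: (A-λI) row 2 is [-27, -9], so an eigenvector is (1, -3).
General solution: K_1e^(-6t)(0,-1) + K_2e^(3t)(1,-3).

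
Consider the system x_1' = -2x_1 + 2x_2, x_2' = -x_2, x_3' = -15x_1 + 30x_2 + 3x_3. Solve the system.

Coefficient matrix A = [[-2, 2, 0], [0, -1, 0], [-15, 30, 3]].
det(A - λI) = 0 gives eigenvalues λ = 3, -1, -2.
For λ=3: eigenvector (0,0,1).
For λ=-1: eigenvector (2,1,0).
For λ=-2: eigenvector (1,0,3).
General solution: C_1e^(3t)(0,0,1) + C_2e^(-t)(2,1,0) + C_3e^(-2t)(1,0,3).

x_1(t) = 2C_2e^(-t) + C_3e^(-2t), x_2(t) = C_2e^(-t), x_3(t) = C_1e^(3t) + 3C_3e^(-2t)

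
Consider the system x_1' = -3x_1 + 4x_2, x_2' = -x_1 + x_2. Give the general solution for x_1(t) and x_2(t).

Coefficient matrix A = [[-3, 4], [-1, 1]].
Characteristic polynomial det(A - λI) = λ^2 + 2λ + 1 = 0.
Single eigenvalue λ = -1 with algebraic multiplicity 2.
Eigenvector v = (-2,-1); generalized eigenvector w with (A-λI)w=v is (-3,-2).
General solution: e^(-t)[c_1·v + c_2·(t·v + w)].

x_1(t) = -2c_1e^(-t) - 2c_2te^(-t) - 3c_2e^(-t), x_2(t) = -c_1e^(-t) - c_2te^(-t) - 2c_2e^(-t)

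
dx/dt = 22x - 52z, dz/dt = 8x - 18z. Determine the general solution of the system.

x(t) = 3C_1e^(2t)sin(4t) - 2C_1e^(2t)cos(4t) - 2C_2e^(2t)sin(4t) - 3C_2e^(2t)cos(4t), z(t) = C_1e^(2t)sin(4t) - C_1e^(2t)cos(4t) - C_2e^(2t)sin(4t) - C_2e^(2t)cos(4t)

Coefficient matrix A = [[22, -52], [8, -18]].
Characteristic polynomial det(A - λI) = λ^2 - 4λ + 20 = 0.
Eigenvalues λ = 2 ± 4i (complex conjugate pair).
For λ=2+4i: an eigenvector is (-2,-1) - i(3,1) = (-2 - 3i, -1 - i).
A real fundamental pair from Re and Im of e^((2+4i)t)v: X_1 = e^(2t)(cos(4t)·(-2,-1) + sin(4t)·(3,1)), X_2 = e^(2t)(sin(4t)·(-2,-1) - cos(4t)·(3,1)).
General solution: C_1X_1 + C_2X_2.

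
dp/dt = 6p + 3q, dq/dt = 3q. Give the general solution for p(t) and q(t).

Coefficient matrix A = [[6, 3], [0, 3]].
Characteristic polynomial det(A - λI) = λ^2 - 9λ + 18 = 0.
Eigenvalues λ = 6, 3.
For λ=6: (A-λI) row 1 is [0, 3], so an eigenvector is (-1, 0).
For λ=3: (A-λI) row 1 is [3, 3], so an eigenvector is (1, -1).
General solution: c_1e^(6t)(-1,0) + c_2e^(3t)(1,-1).

p(t) = -c_1e^(6t) + c_2e^(3t), q(t) = -c_2e^(3t)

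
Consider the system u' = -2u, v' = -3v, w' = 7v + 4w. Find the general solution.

Coefficient matrix A = [[-2, 0, 0], [0, -3, 0], [0, 7, 4]].
det(A - λI) = 0 gives eigenvalues λ = -2, -3, 4.
For λ=-2: eigenvector (1,0,0).
For λ=-3: eigenvector (0,1,-1).
For λ=4: eigenvector (0,0,1).
General solution: C_1e^(-2t)(1,0,0) + C_2e^(-3t)(0,1,-1) + C_3e^(4t)(0,0,1).

u(t) = C_1e^(-2t), v(t) = C_2e^(-3t), w(t) = -C_2e^(-3t) + C_3e^(4t)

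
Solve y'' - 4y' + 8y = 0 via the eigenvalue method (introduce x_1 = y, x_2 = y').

y(t) = K_1e^(2t)cos(2t) + K_2e^(2t)sin(2t)

Let x_1 = y, x_2 = y'. Then x_1' = x_2 and x_2' = -8x_1 + 4x_2.
A = [[0,1],[-8,4]]; det(A-λI) = λ^2 - 4λ + 8.
Eigenvalues λ = 2 ± 2i.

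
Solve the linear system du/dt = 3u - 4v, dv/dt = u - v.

u(t) = 2C_1e^(t) + 2C_2te^(t) - 3C_2e^(t), v(t) = C_1e^(t) + C_2te^(t) - 2C_2e^(t)

Coefficient matrix A = [[3, -4], [1, -1]].
Characteristic polynomial det(A - λI) = λ^2 - 2λ + 1 = 0.
Single eigenvalue λ = 1 with algebraic multiplicity 2.
Eigenvector v = (2,1); generalized eigenvector w with (A-λI)w=v is (-3,-2).
General solution: e^(t)[C_1·v + C_2·(t·v + w)].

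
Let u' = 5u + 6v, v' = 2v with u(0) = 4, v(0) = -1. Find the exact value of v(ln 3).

-9

A = [[5,6],[0,2]]; eigenvalues λ = 5, 2.
Eigenvectors: (-1,0) for λ=5, (-2,1) for λ=2.
From the initial condition, c_1 = -2, c_2 = -1.
v(ln 3) = (-2)(3^5)(0) + (-1)(3^2)(1) = -9.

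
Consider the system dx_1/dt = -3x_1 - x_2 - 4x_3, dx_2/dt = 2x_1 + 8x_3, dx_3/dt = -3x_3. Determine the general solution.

x_1(t) = -C_1e^(-t) + 2C_2e^(-3t) - C_3e^(-2t), x_2(t) = 2C_1e^(-t) - 4C_2e^(-3t) + C_3e^(-2t), x_3(t) = C_2e^(-3t)

Coefficient matrix A = [[-3, -1, -4], [2, 0, 8], [0, 0, -3]].
det(A - λI) = 0 gives eigenvalues λ = -1, -3, -2.
For λ=-1: eigenvector (-1,2,0).
For λ=-3: eigenvector (2,-4,1).
For λ=-2: eigenvector (-1,1,0).
General solution: C_1e^(-t)(-1,2,0) + C_2e^(-3t)(2,-4,1) + C_3e^(-2t)(-1,1,0).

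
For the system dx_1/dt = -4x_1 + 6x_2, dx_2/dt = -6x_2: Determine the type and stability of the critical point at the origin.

A = [[-4,6],[0,-6]]; det(A-λI) = λ^2 + 10λ + 24.
λ = -4, -6: both negative.

stable node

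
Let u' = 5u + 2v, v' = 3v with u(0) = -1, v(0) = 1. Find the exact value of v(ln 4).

A = [[5,2],[0,3]]; eigenvalues λ = 5, 3.
Eigenvectors: (-1,0) for λ=5, (1,-1) for λ=3.
From the initial condition, c_1 = 0, c_2 = -1.
v(ln 4) = (0)(4^5)(0) + (-1)(4^3)(-1) = 64.

64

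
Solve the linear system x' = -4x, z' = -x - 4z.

x(t) = -c_2e^(-4t), z(t) = c_1e^(-4t) + c_2te^(-4t) + 3c_2e^(-4t)

Coefficient matrix A = [[-4, 0], [-1, -4]].
Characteristic polynomial det(A - λI) = λ^2 + 8λ + 16 = 0.
Single eigenvalue λ = -4 with algebraic multiplicity 2.
Eigenvector v = (0,1); generalized eigenvector w with (A-λI)w=v is (-1,3).
General solution: e^(-4t)[c_1·v + c_2·(t·v + w)].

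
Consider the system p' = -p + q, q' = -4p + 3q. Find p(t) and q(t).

p(t) = -c_1e^(t) - c_2te^(t) - c_2e^(t), q(t) = -2c_1e^(t) - 2c_2te^(t) - 3c_2e^(t)

Coefficient matrix A = [[-1, 1], [-4, 3]].
Characteristic polynomial det(A - λI) = λ^2 - 2λ + 1 = 0.
Single eigenvalue λ = 1 with algebraic multiplicity 2.
Eigenvector v = (-1,-2); generalized eigenvector w with (A-λI)w=v is (-1,-3).
General solution: e^(t)[c_1·v + c_2·(t·v + w)].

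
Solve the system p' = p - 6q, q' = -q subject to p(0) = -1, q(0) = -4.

p(t) = 11e^(t) - 12e^(-t), q(t) = -4e^(-t)

Coefficient matrix A = [[1, -6], [0, -1]].
Characteristic polynomial det(A - λI) = λ^2 - 1 = 0.
Eigenvalues λ = 1, -1.
For λ=1: (A-λI) row 1 is [0, -6], so an eigenvector is (1, 0).
For λ=-1: (A-λI) row 1 is [2, -6], so an eigenvector is (-3, -1).
General solution: K_1e^(t)(1,0) + K_2e^(-t)(-3,-1).
Applying p(0)=-1, q(0)=-4 gives K_1=11, K_2=4.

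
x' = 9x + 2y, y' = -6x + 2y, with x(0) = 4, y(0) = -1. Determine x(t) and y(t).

x(t) = 14e^(6t) - 10e^(5t), y(t) = -21e^(6t) + 20e^(5t)

Coefficient matrix A = [[9, 2], [-6, 2]].
Characteristic polynomial det(A - λI) = λ^2 - 11λ + 30 = 0.
Eigenvalues λ = 6, 5.
For λ=6: (A-λI) row 1 is [3, 2], so an eigenvector is (-2, 3).
For λ=5: (A-λI) row 1 is [4, 2], so an eigenvector is (1, -2).
General solution: c_1e^(6t)(-2,3) + c_2e^(5t)(1,-2).
Applying x(0)=4, y(0)=-1 gives c_1=-7, c_2=-10.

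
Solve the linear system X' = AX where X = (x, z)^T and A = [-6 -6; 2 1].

Coefficient matrix A = [[-6, -6], [2, 1]].
Characteristic polynomial det(A - λI) = λ^2 + 5λ + 6 = 0.
Eigenvalues λ = -3, -2.
For λ=-3: (A-λI) row 1 is [-3, -6], so an eigenvector is (2, -1).
For λ=-2: (A-λI) row 1 is [-4, -6], so an eigenvector is (3, -2).
General solution: C_1e^(-3t)(2,-1) + C_2e^(-2t)(3,-2).

x(t) = 2C_1e^(-3t) + 3C_2e^(-2t), z(t) = -C_1e^(-3t) - 2C_2e^(-2t)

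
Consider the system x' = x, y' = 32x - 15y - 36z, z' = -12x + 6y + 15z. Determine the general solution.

Coefficient matrix A = [[1, 0, 0], [32, -15, -36], [-12, 6, 15]].
det(A - λI) = 0 gives eigenvalues λ = -3, 1, 3.
For λ=-3: eigenvector (0,3,-1).
For λ=1: eigenvector (1,2,0).
For λ=3: eigenvector (0,-2,1).
General solution: K_1e^(-3t)(0,3,-1) + K_2e^(t)(1,2,0) + K_3e^(3t)(0,-2,1).

x(t) = K_2e^(t), y(t) = 3K_1e^(-3t) + 2K_2e^(t) - 2K_3e^(3t), z(t) = -K_1e^(-3t) + K_3e^(3t)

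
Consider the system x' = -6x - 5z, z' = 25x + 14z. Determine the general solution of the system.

Coefficient matrix A = [[-6, -5], [25, 14]].
Characteristic polynomial det(A - λI) = λ^2 - 8λ + 41 = 0.
Eigenvalues λ = 4 ± 5i (complex conjugate pair).
For λ=4+5i: an eigenvector is (0,-1) - i(1,-2) = (0 - i, -1 + 2i).
A real fundamental pair from Re and Im of e^((4+5i)t)v: X_1 = e^(4t)(cos(5t)·(0,-1) + sin(5t)·(1,-2)), X_2 = e^(4t)(sin(5t)·(0,-1) - cos(5t)·(1,-2)).
General solution: C_1X_1 + C_2X_2.

x(t) = C_1e^(4t)sin(5t) - C_2e^(4t)cos(5t), z(t) = -2C_1e^(4t)sin(5t) - C_1e^(4t)cos(5t) - C_2e^(4t)sin(5t) + 2C_2e^(4t)cos(5t)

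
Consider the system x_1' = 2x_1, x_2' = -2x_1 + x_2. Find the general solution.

x_1(t) = c_1e^(2t), x_2(t) = -2c_1e^(2t) - c_2e^(t)

Coefficient matrix A = [[2, 0], [-2, 1]].
Characteristic polynomial det(A - λI) = λ^2 - 3λ + 2 = 0.
Eigenvalues λ = 2, 1.
For λ=2: (A-λI) row 2 is [-2, -1], so an eigenvector is (1, -2).
For λ=1: (A-λI) row 1 is [1, 0], so an eigenvector is (0, -1).
General solution: c_1e^(2t)(1,-2) + c_2e^(t)(0,-1).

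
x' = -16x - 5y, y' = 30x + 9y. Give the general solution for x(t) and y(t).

x(t) = -c_1e^(-6t) + c_2e^(-t), y(t) = 2c_1e^(-6t) - 3c_2e^(-t)

Coefficient matrix A = [[-16, -5], [30, 9]].
Characteristic polynomial det(A - λI) = λ^2 + 7λ + 6 = 0.
Eigenvalues λ = -6, -1.
For λ=-6: (A-λI) row 1 is [-10, -5], so an eigenvector is (-1, 2).
For λ=-1: (A-λI) row 1 is [-15, -5], so an eigenvector is (1, -3).
General solution: c_1e^(-6t)(-1,2) + c_2e^(-t)(1,-3).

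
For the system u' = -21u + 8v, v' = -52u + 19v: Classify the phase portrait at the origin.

A = [[-21,8],[-52,19]]; det(A-λI) = λ^2 + 2λ + 17.
λ = -1 ± 4i: negative real part.

stable spiral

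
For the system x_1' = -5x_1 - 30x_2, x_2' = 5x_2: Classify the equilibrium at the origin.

saddle

A = [[-5,-30],[0,5]]; det(A-λI) = λ^2 - 25.
λ = 5, -5: opposite signs.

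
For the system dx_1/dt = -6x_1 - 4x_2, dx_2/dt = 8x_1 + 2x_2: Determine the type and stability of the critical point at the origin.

A = [[-6,-4],[8,2]]; det(A-λI) = λ^2 + 4λ + 20.
λ = -2 ± 4i: negative real part.

stable spiral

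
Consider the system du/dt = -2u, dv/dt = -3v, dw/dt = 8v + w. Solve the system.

Coefficient matrix A = [[-2, 0, 0], [0, -3, 0], [0, 8, 1]].
det(A - λI) = 0 gives eigenvalues λ = -3, -2, 1.
For λ=-3: eigenvector (0,1,-2).
For λ=-2: eigenvector (1,0,0).
For λ=1: eigenvector (0,0,1).
General solution: c_1e^(-3t)(0,1,-2) + c_2e^(-2t)(1,0,0) + c_3e^(t)(0,0,1).

u(t) = c_2e^(-2t), v(t) = c_1e^(-3t), w(t) = -2c_1e^(-3t) + c_3e^(t)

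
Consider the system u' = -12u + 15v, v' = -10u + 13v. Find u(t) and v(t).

Coefficient matrix A = [[-12, 15], [-10, 13]].
Characteristic polynomial det(A - λI) = λ^2 - λ - 6 = 0.
Eigenvalues λ = -2, 3.
For λ=-2: (A-λI) row 1 is [-10, 15], so an eigenvector is (3, 2).
For λ=3: (A-λI) row 1 is [-15, 15], so an eigenvector is (1, 1).
General solution: K_1e^(-2t)(3,2) + K_2e^(3t)(1,1).

u(t) = 3K_1e^(-2t) + K_2e^(3t), v(t) = 2K_1e^(-2t) + K_2e^(3t)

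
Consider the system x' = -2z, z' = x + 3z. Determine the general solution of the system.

Coefficient matrix A = [[0, -2], [1, 3]].
Characteristic polynomial det(A - λI) = λ^2 - 3λ + 2 = 0.
Eigenvalues λ = 2, 1.
For λ=2: (A-λI) row 1 is [-2, -2], so an eigenvector is (1, -1).
For λ=1: (A-λI) row 1 is [-1, -2], so an eigenvector is (-2, 1).
General solution: C_1e^(2t)(1,-1) + C_2e^(t)(-2,1).

x(t) = C_1e^(2t) - 2C_2e^(t), z(t) = -C_1e^(2t) + C_2e^(t)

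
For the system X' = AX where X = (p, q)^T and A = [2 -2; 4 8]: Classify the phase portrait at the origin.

unstable node

A = [[2,-2],[4,8]]; det(A-λI) = λ^2 - 10λ + 24.
λ = 4, 6: both positive.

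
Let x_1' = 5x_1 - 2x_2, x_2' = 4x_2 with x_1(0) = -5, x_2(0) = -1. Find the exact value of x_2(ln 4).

A = [[5,-2],[0,4]]; eigenvalues λ = 4, 5.
Eigenvectors: (2,1) for λ=4, (1,0) for λ=5.
From the initial condition, c_1 = -1, c_2 = -3.
x_2(ln 4) = (-1)(4^4)(1) + (-3)(4^5)(0) = -256.

-256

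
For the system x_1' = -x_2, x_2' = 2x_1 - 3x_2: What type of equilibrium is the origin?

A = [[0,-1],[2,-3]]; det(A-λI) = λ^2 + 3λ + 2.
λ = -2, -1: both negative.

stable node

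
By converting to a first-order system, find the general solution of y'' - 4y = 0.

Let x_1 = y, x_2 = y'. Then x_1' = x_2 and x_2' = 4x_1.
A = [[0,1],[4,0]]; det(A-λI) = λ^2 - 4.
Eigenvalues λ = -2, 2 with eigenvectors (1,-2), (1,2).

y(t) = c_1e^(-2t) + c_2e^(2t)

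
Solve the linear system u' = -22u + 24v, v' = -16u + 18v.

u(t) = 3c_1e^(-6t) + c_2e^(2t), v(t) = 2c_1e^(-6t) + c_2e^(2t)

Coefficient matrix A = [[-22, 24], [-16, 18]].
Characteristic polynomial det(A - λI) = λ^2 + 4λ - 12 = 0.
Eigenvalues λ = -6, 2.
For λ=-6: (A-λI) row 1 is [-16, 24], so an eigenvector is (3, 2).
For λ=2: (A-λI) row 1 is [-24, 24], so an eigenvector is (1, 1).
General solution: c_1e^(-6t)(3,2) + c_2e^(2t)(1,1).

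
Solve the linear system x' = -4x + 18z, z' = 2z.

x(t) = C_1e^(-4t) + 3C_2e^(2t), z(t) = C_2e^(2t)

Coefficient matrix A = [[-4, 18], [0, 2]].
Characteristic polynomial det(A - λI) = λ^2 + 2λ - 8 = 0.
Eigenvalues λ = -4, 2.
For λ=-4: (A-λI) row 1 is [0, 18], so an eigenvector is (1, 0).
For λ=2: (A-λI) row 1 is [-6, 18], so an eigenvector is (3, 1).
General solution: C_1e^(-4t)(1,0) + C_2e^(2t)(3,1).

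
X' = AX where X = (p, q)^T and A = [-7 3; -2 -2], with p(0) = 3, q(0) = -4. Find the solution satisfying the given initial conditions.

Coefficient matrix A = [[-7, 3], [-2, -2]].
Characteristic polynomial det(A - λI) = λ^2 + 9λ + 20 = 0.
Eigenvalues λ = -5, -4.
For λ=-5: (A-λI) row 1 is [-2, 3], so an eigenvector is (-3, -2).
For λ=-4: (A-λI) row 1 is [-3, 3], so an eigenvector is (1, 1).
General solution: C_1e^(-5t)(-3,-2) + C_2e^(-4t)(1,1).
Applying p(0)=3, q(0)=-4 gives C_1=-7, C_2=-18.

p(t) = -18e^(-4t) + 21e^(-5t), q(t) = -18e^(-4t) + 14e^(-5t)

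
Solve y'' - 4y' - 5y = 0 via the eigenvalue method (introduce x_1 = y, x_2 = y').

y(t) = c_1e^(5t) + c_2e^(-t)

Let x_1 = y, x_2 = y'. Then x_1' = x_2 and x_2' = 5x_1 + 4x_2.
A = [[0,1],[5,4]]; det(A-λI) = λ^2 - 4λ - 5.
Eigenvalues λ = 5, -1 with eigenvectors (1,5), (1,-1).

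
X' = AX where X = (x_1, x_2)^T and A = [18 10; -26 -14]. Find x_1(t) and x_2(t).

x_1(t) = -c_1e^(2t)sin(2t) - 2c_1e^(2t)cos(2t) - 2c_2e^(2t)sin(2t) + c_2e^(2t)cos(2t), x_2(t) = 2c_1e^(2t)sin(2t) + 3c_1e^(2t)cos(2t) + 3c_2e^(2t)sin(2t) - 2c_2e^(2t)cos(2t)

Coefficient matrix A = [[18, 10], [-26, -14]].
Characteristic polynomial det(A - λI) = λ^2 - 4λ + 8 = 0.
Eigenvalues λ = 2 ± 2i (complex conjugate pair).
For λ=2+2i: an eigenvector is (-2,3) - i(-1,2) = (-2 + i, 3 - 2i).
A real fundamental pair from Re and Im of e^((2+2i)t)v: X_1 = e^(2t)(cos(2t)·(-2,3) + sin(2t)·(-1,2)), X_2 = e^(2t)(sin(2t)·(-2,3) - cos(2t)·(-1,2)).
General solution: c_1X_1 + c_2X_2.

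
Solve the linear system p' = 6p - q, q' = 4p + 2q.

p(t) = c_1e^(4t) + c_2te^(4t) + 2c_2e^(4t), q(t) = 2c_1e^(4t) + 2c_2te^(4t) + 3c_2e^(4t)

Coefficient matrix A = [[6, -1], [4, 2]].
Characteristic polynomial det(A - λI) = λ^2 - 8λ + 16 = 0.
Single eigenvalue λ = 4 with algebraic multiplicity 2.
Eigenvector v = (1,2); generalized eigenvector w with (A-λI)w=v is (2,3).
General solution: e^(4t)[c_1·v + c_2·(t·v + w)].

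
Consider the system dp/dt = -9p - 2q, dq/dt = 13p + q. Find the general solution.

Coefficient matrix A = [[-9, -2], [13, 1]].
Characteristic polynomial det(A - λI) = λ^2 + 8λ + 17 = 0.
Eigenvalues λ = -4 ± i (complex conjugate pair).
For λ=-4+i: an eigenvector is (-1,2) - i(1,-3) = (-1 - i, 2 + 3i).
A real fundamental pair from Re and Im of e^((-4+i)t)v: X_1 = e^(-4t)(cos(t)·(-1,2) + sin(t)·(1,-3)), X_2 = e^(-4t)(sin(t)·(-1,2) - cos(t)·(1,-3)).
General solution: C_1X_1 + C_2X_2.

p(t) = C_1e^(-4t)sin(t) - C_1e^(-4t)cos(t) - C_2e^(-4t)sin(t) - C_2e^(-4t)cos(t), q(t) = -3C_1e^(-4t)sin(t) + 2C_1e^(-4t)cos(t) + 2C_2e^(-4t)sin(t) + 3C_2e^(-4t)cos(t)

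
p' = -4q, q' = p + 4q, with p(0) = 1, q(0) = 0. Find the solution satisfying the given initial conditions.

Coefficient matrix A = [[0, -4], [1, 4]].
Characteristic polynomial det(A - λI) = λ^2 - 4λ + 4 = 0.
Single eigenvalue λ = 2 with algebraic multiplicity 2.
Eigenvector v = (2,-1); generalized eigenvector w with (A-λI)w=v is (-3,1).
General solution: e^(2t)[K_1·v + K_2·(t·v + w)].
Applying p(0)=1, q(0)=0 gives K_1=-1, K_2=-1.

p(t) = -2te^(2t) + e^(2t), q(t) = te^(2t)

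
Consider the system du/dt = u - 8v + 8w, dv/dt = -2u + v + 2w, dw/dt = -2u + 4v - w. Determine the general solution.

Coefficient matrix A = [[1, -8, 8], [-2, 1, 2], [-2, 4, -1]].
det(A - λI) = 0 gives eigenvalues λ = 1, -3, 3.
For λ=1: eigenvector (1,1,1).
For λ=-3: eigenvector (2,1,0).
For λ=3: eigenvector (0,1,1).
General solution: c_1e^(t)(1,1,1) + c_2e^(-3t)(2,1,0) + c_3e^(3t)(0,1,1).

u(t) = c_1e^(t) + 2c_2e^(-3t), v(t) = c_1e^(t) + c_2e^(-3t) + c_3e^(3t), w(t) = c_1e^(t) + c_3e^(3t)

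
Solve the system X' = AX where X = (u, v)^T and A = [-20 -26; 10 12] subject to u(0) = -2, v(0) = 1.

u(t) = 3e^(-4t)sin(2t) - 2e^(-4t)cos(2t), v(t) = -2e^(-4t)sin(2t) + e^(-4t)cos(2t)

Coefficient matrix A = [[-20, -26], [10, 12]].
Characteristic polynomial det(A - λI) = λ^2 + 8λ + 20 = 0.
Eigenvalues λ = -4 ± 2i (complex conjugate pair).
For λ=-4+2i: an eigenvector is (-2,1) - i(3,-2) = (-2 - 3i, 1 + 2i).
A real fundamental pair from Re and Im of e^((-4+2i)t)v: X_1 = e^(-4t)(cos(2t)·(-2,1) + sin(2t)·(3,-2)), X_2 = e^(-4t)(sin(2t)·(-2,1) - cos(2t)·(3,-2)).
General solution: c_1X_1 + c_2X_2.
Applying u(0)=-2, v(0)=1 gives c_1=1, c_2=0.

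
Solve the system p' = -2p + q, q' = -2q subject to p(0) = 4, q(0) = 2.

Coefficient matrix A = [[-2, 1], [0, -2]].
Characteristic polynomial det(A - λI) = λ^2 + 4λ + 4 = 0.
Single eigenvalue λ = -2 with algebraic multiplicity 2.
Eigenvector v = (-1,0); generalized eigenvector w with (A-λI)w=v is (-2,-1).
General solution: e^(-2t)[c_1·v + c_2·(t·v + w)].
Applying p(0)=4, q(0)=2 gives c_1=0, c_2=-2.

p(t) = 2te^(-2t) + 4e^(-2t), q(t) = 2e^(-2t)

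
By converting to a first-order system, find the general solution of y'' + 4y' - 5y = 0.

Let x_1 = y, x_2 = y'. Then x_1' = x_2 and x_2' = 5x_1 - 4x_2.
A = [[0,1],[5,-4]]; det(A-λI) = λ^2 + 4λ - 5.
Eigenvalues λ = 1, -5 with eigenvectors (1,1), (1,-5).

y(t) = K_1e^(t) + K_2e^(-5t)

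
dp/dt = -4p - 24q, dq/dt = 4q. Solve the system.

p(t) = K_1e^(-4t) + 3K_2e^(4t), q(t) = -K_2e^(4t)

Coefficient matrix A = [[-4, -24], [0, 4]].
Characteristic polynomial det(A - λI) = λ^2 - 16 = 0.
Eigenvalues λ = -4, 4.
For λ=-4: (A-λI) row 1 is [0, -24], so an eigenvector is (1, 0).
For λ=4: (A-λI) row 1 is [-8, -24], so an eigenvector is (3, -1).
General solution: K_1e^(-4t)(1,0) + K_2e^(4t)(3,-1).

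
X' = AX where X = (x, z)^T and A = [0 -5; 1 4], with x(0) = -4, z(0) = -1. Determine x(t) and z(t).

x(t) = 13e^(2t)sin(t) - 4e^(2t)cos(t), z(t) = -6e^(2t)sin(t) - e^(2t)cos(t)

Coefficient matrix A = [[0, -5], [1, 4]].
Characteristic polynomial det(A - λI) = λ^2 - 4λ + 5 = 0.
Eigenvalues λ = 2 ± i (complex conjugate pair).
For λ=2+i: an eigenvector is (-1,0) - i(2,-1) = (-1 - 2i, 0 + i).
A real fundamental pair from Re and Im of e^((2+i)t)v: X_1 = e^(2t)(cos(t)·(-1,0) + sin(t)·(2,-1)), X_2 = e^(2t)(sin(t)·(-1,0) - cos(t)·(2,-1)).
General solution: C_1X_1 + C_2X_2.
Applying x(0)=-4, z(0)=-1 gives C_1=6, C_2=-1.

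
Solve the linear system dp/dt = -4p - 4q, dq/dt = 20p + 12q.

Coefficient matrix A = [[-4, -4], [20, 12]].
Characteristic polynomial det(A - λI) = λ^2 - 8λ + 32 = 0.
Eigenvalues λ = 4 ± 4i (complex conjugate pair).
For λ=4+4i: an eigenvector is (1,-2) - i(0,1) = (1, -2 - i).
A real fundamental pair from Re and Im of e^((4+4i)t)v: X_1 = e^(4t)(cos(4t)·(1,-2) + sin(4t)·(0,1)), X_2 = e^(4t)(sin(4t)·(1,-2) - cos(4t)·(0,1)).
General solution: c_1X_1 + c_2X_2.

p(t) = c_1e^(4t)cos(4t) + c_2e^(4t)sin(4t), q(t) = c_1e^(4t)sin(4t) - 2c_1e^(4t)cos(4t) - 2c_2e^(4t)sin(4t) - c_2e^(4t)cos(4t)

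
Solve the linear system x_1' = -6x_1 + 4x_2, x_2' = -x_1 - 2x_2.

Coefficient matrix A = [[-6, 4], [-1, -2]].
Characteristic polynomial det(A - λI) = λ^2 + 8λ + 16 = 0.
Single eigenvalue λ = -4 with algebraic multiplicity 2.
Eigenvector v = (-2,-1); generalized eigenvector w with (A-λI)w=v is (3,1).
General solution: e^(-4t)[c_1·v + c_2·(t·v + w)].

x_1(t) = -2c_1e^(-4t) - 2c_2te^(-4t) + 3c_2e^(-4t), x_2(t) = -c_1e^(-4t) - c_2te^(-4t) + c_2e^(-4t)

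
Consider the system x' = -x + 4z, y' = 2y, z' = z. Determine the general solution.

x(t) = c_2e^(-t) + 2c_3e^(t), y(t) = c_1e^(2t), z(t) = c_3e^(t)

Coefficient matrix A = [[-1, 0, 4], [0, 2, 0], [0, 0, 1]].
det(A - λI) = 0 gives eigenvalues λ = 2, -1, 1.
For λ=2: eigenvector (0,1,0).
For λ=-1: eigenvector (1,0,0).
For λ=1: eigenvector (2,0,1).
General solution: c_1e^(2t)(0,1,0) + c_2e^(-t)(1,0,0) + c_3e^(t)(2,0,1).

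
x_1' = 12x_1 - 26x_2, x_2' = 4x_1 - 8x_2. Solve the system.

x_1(t) = 2K_1e^(2t)sin(2t) + 3K_1e^(2t)cos(2t) + 3K_2e^(2t)sin(2t) - 2K_2e^(2t)cos(2t), x_2(t) = K_1e^(2t)sin(2t) + K_1e^(2t)cos(2t) + K_2e^(2t)sin(2t) - K_2e^(2t)cos(2t)

Coefficient matrix A = [[12, -26], [4, -8]].
Characteristic polynomial det(A - λI) = λ^2 - 4λ + 8 = 0.
Eigenvalues λ = 2 ± 2i (complex conjugate pair).
For λ=2+2i: an eigenvector is (3,1) - i(2,1) = (3 - 2i, 1 - i).
A real fundamental pair from Re and Im of e^((2+2i)t)v: X_1 = e^(2t)(cos(2t)·(3,1) + sin(2t)·(2,1)), X_2 = e^(2t)(sin(2t)·(3,1) - cos(2t)·(2,1)).
General solution: K_1X_1 + K_2X_2.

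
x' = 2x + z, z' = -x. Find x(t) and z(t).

Coefficient matrix A = [[2, 1], [-1, 0]].
Characteristic polynomial det(A - λI) = λ^2 - 2λ + 1 = 0.
Single eigenvalue λ = 1 with algebraic multiplicity 2.
Eigenvector v = (1,-1); generalized eigenvector w with (A-λI)w=v is (3,-2).
General solution: e^(t)[K_1·v + K_2·(t·v + w)].

x(t) = K_1e^(t) + K_2te^(t) + 3K_2e^(t), z(t) = -K_1e^(t) - K_2te^(t) - 2K_2e^(t)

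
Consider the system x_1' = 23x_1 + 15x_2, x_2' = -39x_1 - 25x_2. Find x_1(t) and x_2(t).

x_1(t) = 2c_1e^(-t)sin(3t) - c_1e^(-t)cos(3t) - c_2e^(-t)sin(3t) - 2c_2e^(-t)cos(3t), x_2(t) = -3c_1e^(-t)sin(3t) + 2c_1e^(-t)cos(3t) + 2c_2e^(-t)sin(3t) + 3c_2e^(-t)cos(3t)

Coefficient matrix A = [[23, 15], [-39, -25]].
Characteristic polynomial det(A - λI) = λ^2 + 2λ + 10 = 0.
Eigenvalues λ = -1 ± 3i (complex conjugate pair).
For λ=-1+3i: an eigenvector is (-1,2) - i(2,-3) = (-1 - 2i, 2 + 3i).
A real fundamental pair from Re and Im of e^((-1+3i)t)v: X_1 = e^(-t)(cos(3t)·(-1,2) + sin(3t)·(2,-3)), X_2 = e^(-t)(sin(3t)·(-1,2) - cos(3t)·(2,-3)).
General solution: c_1X_1 + c_2X_2.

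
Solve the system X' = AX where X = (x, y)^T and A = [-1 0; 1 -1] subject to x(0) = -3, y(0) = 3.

Coefficient matrix A = [[-1, 0], [1, -1]].
Characteristic polynomial det(A - λI) = λ^2 + 2λ + 1 = 0.
Single eigenvalue λ = -1 with algebraic multiplicity 2.
Eigenvector v = (0,1); generalized eigenvector w with (A-λI)w=v is (1,2).
General solution: e^(-t)[K_1·v + K_2·(t·v + w)].
Applying x(0)=-3, y(0)=3 gives K_1=9, K_2=-3.

x(t) = -3e^(-t), y(t) = -3te^(-t) + 3e^(-t)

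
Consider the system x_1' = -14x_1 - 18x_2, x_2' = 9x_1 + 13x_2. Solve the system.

Coefficient matrix A = [[-14, -18], [9, 13]].
Characteristic polynomial det(A - λI) = λ^2 + λ - 20 = 0.
Eigenvalues λ = 4, -5.
For λ=4: (A-λI) row 1 is [-18, -18], so an eigenvector is (1, -1).
For λ=-5: (A-λI) row 1 is [-9, -18], so an eigenvector is (2, -1).
General solution: c_1e^(4t)(1,-1) + c_2e^(-5t)(2,-1).

x_1(t) = c_1e^(4t) + 2c_2e^(-5t), x_2(t) = -c_1e^(4t) - c_2e^(-5t)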